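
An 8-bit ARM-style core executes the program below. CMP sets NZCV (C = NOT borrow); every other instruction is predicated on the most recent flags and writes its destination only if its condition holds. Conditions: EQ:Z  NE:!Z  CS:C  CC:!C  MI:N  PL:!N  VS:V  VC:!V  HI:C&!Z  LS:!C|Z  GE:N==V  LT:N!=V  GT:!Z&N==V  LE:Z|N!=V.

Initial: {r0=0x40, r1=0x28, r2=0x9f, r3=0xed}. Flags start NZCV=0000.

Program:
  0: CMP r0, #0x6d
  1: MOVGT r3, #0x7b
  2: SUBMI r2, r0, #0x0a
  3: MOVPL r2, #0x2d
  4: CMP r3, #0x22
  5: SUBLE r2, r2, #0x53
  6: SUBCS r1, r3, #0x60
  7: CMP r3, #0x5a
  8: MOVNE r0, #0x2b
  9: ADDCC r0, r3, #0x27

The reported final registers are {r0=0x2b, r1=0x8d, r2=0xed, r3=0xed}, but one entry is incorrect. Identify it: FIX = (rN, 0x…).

FIX = (r2, 0xe3)

0: ✓ CMP  NZCV=1000
1: · MOVGT
2: ✓ SUBMI  r2←0x36
3: · MOVPL
4: ✓ CMP  NZCV=1010
5: ✓ SUBLE  r2←0xe3
6: ✓ SUBCS  r1←0x8d
7: ✓ CMP  NZCV=1010
8: ✓ MOVNE  r0←0x2b
9: · ADDCC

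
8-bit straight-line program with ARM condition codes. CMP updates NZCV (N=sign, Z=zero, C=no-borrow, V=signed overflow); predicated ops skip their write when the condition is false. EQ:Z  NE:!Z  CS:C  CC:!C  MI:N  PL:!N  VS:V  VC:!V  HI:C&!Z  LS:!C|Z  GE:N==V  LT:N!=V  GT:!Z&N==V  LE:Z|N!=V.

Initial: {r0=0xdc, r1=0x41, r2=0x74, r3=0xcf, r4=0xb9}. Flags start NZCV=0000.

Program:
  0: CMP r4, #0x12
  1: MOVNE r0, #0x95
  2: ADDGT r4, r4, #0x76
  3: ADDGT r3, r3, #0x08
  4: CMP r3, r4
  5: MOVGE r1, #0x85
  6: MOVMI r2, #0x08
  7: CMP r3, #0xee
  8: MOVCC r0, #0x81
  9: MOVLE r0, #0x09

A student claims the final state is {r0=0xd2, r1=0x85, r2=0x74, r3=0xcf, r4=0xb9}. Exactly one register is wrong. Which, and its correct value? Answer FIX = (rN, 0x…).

[0] flags=1010 → (cmp)
[1] flags=1010 NE?T → r0=0x95
[2] flags=1010 GT?F → skip
[3] flags=1010 GT?F → skip
[4] flags=0010 → (cmp)
[5] flags=0010 GE?T → r1=0x85
[6] flags=0010 MI?F → skip
[7] flags=1000 → (cmp)
[8] flags=1000 CC?T → r0=0x81
[9] flags=1000 LE?T → r0=0x09

FIX = (r0, 0x09)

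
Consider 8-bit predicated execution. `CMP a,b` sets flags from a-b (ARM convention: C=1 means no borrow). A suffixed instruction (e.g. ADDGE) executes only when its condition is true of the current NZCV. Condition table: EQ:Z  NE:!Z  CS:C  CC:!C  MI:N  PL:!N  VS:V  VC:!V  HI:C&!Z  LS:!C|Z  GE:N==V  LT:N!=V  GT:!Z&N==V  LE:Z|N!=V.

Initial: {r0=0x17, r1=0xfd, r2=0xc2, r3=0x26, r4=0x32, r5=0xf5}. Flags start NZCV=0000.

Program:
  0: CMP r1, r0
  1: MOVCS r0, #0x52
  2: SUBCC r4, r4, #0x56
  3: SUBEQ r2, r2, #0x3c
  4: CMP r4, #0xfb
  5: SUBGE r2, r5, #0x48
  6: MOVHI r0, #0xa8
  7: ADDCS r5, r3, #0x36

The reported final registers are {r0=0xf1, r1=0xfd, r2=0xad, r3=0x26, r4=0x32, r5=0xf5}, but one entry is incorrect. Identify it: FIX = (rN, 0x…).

FIX = (r0, 0x52)

[0] flags=1010 → (cmp)
[1] flags=1010 CS?T → r0=0x52
[2] flags=1010 CC?F → skip
[3] flags=1010 EQ?F → skip
[4] flags=0000 → (cmp)
[5] flags=0000 GE?T → r2=0xad
[6] flags=0000 HI?F → skip
[7] flags=0000 CS?F → skip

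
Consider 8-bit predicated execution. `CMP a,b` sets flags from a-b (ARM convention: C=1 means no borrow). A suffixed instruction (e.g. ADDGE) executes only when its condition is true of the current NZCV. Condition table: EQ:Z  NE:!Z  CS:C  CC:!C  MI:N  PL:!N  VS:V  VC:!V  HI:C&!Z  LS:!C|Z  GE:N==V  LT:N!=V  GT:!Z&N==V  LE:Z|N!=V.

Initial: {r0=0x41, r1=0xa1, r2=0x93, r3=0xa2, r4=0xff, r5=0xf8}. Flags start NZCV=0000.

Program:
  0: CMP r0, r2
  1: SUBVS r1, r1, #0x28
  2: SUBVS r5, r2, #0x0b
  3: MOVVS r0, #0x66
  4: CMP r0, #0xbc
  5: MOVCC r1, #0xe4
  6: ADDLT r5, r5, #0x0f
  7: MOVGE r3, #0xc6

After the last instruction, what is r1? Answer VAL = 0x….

[0] flags=1001 → (cmp)
[1] flags=1001 VS?T → r1=0x79
[2] flags=1001 VS?T → r5=0x88
[3] flags=1001 VS?T → r0=0x66
[4] flags=1001 → (cmp)
[5] flags=1001 CC?T → r1=0xe4
[6] flags=1001 LT?F → skip
[7] flags=1001 GE?T → r3=0xc6

VAL = 0xe4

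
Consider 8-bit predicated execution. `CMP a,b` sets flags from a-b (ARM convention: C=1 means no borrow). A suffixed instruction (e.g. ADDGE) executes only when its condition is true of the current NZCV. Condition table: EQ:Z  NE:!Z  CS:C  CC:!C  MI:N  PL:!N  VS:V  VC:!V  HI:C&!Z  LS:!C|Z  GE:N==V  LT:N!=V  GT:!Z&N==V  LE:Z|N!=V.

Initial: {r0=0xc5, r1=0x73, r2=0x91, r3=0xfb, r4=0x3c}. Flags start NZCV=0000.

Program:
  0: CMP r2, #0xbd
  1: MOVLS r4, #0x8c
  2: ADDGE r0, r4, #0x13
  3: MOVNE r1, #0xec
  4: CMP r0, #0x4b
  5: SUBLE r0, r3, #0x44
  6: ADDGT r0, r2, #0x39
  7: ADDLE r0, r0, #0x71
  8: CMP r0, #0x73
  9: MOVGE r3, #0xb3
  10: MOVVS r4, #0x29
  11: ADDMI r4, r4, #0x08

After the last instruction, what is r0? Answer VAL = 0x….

VAL = 0x28

[0] flags=1000 → (cmp)
[1] flags=1000 LS?T → r4=0x8c
[2] flags=1000 GE?F → skip
[3] flags=1000 NE?T → r1=0xec
[4] flags=0011 → (cmp)
[5] flags=0011 LE?T → r0=0xb7
[6] flags=0011 GT?F → skip
[7] flags=0011 LE?T → r0=0x28
[8] flags=1000 → (cmp)
[9] flags=1000 GE?F → skip
[10] flags=1000 VS?F → skip
[11] flags=1000 MI?T → r4=0x94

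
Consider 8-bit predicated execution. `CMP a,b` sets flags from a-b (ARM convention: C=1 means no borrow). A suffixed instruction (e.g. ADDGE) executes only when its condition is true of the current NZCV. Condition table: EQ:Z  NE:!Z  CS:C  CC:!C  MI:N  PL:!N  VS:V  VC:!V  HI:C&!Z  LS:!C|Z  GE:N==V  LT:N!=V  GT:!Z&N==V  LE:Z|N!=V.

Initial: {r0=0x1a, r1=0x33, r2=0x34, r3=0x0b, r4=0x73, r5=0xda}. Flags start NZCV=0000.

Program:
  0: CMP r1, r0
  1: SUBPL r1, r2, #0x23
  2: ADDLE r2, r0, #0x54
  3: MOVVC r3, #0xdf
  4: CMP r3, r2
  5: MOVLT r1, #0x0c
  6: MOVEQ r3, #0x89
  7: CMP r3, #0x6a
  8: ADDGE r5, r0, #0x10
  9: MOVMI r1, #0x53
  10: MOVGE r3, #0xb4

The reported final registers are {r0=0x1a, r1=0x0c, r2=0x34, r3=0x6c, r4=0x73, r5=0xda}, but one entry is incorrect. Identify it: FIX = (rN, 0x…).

[0] flags=0010 → (cmp)
[1] flags=0010 PL?T → r1=0x11
[2] flags=0010 LE?F → skip
[3] flags=0010 VC?T → r3=0xdf
[4] flags=1010 → (cmp)
[5] flags=1010 LT?T → r1=0x0c
[6] flags=1010 EQ?F → skip
[7] flags=0011 → (cmp)
[8] flags=0011 GE?F → skip
[9] flags=0011 MI?F → skip
[10] flags=0011 GE?F → skip

FIX = (r3, 0xdf)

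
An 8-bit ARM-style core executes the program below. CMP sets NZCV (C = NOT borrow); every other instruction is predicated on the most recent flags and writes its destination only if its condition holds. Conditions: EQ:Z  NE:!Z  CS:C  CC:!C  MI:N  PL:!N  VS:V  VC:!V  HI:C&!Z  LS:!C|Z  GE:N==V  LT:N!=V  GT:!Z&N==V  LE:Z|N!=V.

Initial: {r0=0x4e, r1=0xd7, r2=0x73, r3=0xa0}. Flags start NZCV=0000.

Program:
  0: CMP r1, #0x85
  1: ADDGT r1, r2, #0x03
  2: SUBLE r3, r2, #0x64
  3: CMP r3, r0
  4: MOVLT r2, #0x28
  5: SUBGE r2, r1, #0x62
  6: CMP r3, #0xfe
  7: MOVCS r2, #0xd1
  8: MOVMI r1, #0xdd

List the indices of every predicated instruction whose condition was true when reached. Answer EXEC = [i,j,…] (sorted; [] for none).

EXEC = [1,4,8]

[0] flags=0010 → (cmp)
[1] flags=0010 GT?T → r1=0x76
[2] flags=0010 LE?F → skip
[3] flags=0011 → (cmp)
[4] flags=0011 LT?T → r2=0x28
[5] flags=0011 GE?F → skip
[6] flags=1000 → (cmp)
[7] flags=1000 CS?F → skip
[8] flags=1000 MI?T → r1=0xdd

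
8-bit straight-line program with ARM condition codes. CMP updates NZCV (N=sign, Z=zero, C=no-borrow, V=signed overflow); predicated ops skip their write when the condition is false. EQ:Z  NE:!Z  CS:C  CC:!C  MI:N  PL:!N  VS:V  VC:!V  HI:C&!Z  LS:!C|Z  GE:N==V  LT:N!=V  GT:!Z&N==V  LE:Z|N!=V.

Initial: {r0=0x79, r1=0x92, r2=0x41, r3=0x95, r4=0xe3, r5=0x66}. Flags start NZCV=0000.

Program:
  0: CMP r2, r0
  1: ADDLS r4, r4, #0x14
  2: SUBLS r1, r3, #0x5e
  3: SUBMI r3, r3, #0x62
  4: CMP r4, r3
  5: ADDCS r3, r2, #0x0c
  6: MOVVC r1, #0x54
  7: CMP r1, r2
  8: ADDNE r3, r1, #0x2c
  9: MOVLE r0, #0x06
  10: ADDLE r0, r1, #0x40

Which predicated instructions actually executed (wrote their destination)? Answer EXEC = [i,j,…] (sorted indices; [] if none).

[0] flags=1000 → (cmp)
[1] flags=1000 LS?T → r4=0xf7
[2] flags=1000 LS?T → r1=0x37
[3] flags=1000 MI?T → r3=0x33
[4] flags=1010 → (cmp)
[5] flags=1010 CS?T → r3=0x4d
[6] flags=1010 VC?T → r1=0x54
[7] flags=0010 → (cmp)
[8] flags=0010 NE?T → r3=0x80
[9] flags=0010 LE?F → skip
[10] flags=0010 LE?F → skip

EXEC = [1,2,3,5,6,8]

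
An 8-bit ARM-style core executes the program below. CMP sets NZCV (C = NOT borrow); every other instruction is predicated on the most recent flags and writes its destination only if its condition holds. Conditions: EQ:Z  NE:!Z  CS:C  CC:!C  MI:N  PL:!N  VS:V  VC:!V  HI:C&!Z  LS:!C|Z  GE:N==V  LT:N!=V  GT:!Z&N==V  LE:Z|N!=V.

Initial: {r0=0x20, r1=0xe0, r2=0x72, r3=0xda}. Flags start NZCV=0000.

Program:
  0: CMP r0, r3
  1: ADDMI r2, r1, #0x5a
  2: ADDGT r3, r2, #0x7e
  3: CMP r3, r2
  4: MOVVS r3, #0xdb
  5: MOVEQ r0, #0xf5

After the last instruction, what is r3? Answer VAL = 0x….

VAL = 0xdb

[0] flags=0000 → (cmp)
[1] flags=0000 MI?F → skip
[2] flags=0000 GT?T → r3=0xf0
[3] flags=0011 → (cmp)
[4] flags=0011 VS?T → r3=0xdb
[5] flags=0011 EQ?F → skip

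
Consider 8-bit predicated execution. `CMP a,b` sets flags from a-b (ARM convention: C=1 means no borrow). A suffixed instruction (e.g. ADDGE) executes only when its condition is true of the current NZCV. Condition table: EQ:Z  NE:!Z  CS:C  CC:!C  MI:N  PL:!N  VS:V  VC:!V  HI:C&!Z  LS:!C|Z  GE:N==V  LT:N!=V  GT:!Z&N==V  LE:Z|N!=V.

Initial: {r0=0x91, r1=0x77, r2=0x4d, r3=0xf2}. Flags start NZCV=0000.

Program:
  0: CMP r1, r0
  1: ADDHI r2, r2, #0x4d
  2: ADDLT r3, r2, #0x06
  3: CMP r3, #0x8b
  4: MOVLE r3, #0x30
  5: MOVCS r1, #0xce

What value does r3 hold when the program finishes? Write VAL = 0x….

0: ✓ CMP  NZCV=1001
1: · ADDHI
2: · ADDLT
3: ✓ CMP  NZCV=0010
4: · MOVLE
5: ✓ MOVCS  r1←0xce

VAL = 0xf2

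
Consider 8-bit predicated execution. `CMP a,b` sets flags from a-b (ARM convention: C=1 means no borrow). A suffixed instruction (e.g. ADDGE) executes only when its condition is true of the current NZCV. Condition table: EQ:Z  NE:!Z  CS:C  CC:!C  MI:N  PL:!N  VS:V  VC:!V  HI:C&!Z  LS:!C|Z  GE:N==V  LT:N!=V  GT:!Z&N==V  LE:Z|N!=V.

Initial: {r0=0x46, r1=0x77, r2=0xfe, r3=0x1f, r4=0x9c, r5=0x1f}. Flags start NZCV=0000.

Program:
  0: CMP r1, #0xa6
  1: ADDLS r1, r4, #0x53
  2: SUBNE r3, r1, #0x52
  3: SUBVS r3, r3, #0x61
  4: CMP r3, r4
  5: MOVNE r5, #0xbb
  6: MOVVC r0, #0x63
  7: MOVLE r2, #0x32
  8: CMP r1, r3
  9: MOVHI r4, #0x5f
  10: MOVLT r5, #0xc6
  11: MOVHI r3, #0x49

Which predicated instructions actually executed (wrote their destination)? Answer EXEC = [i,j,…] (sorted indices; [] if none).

EXEC = [1,2,3,5,9,10,11]

[0] flags=1001 → (cmp)
[1] flags=1001 LS?T → r1=0xef
[2] flags=1001 NE?T → r3=0x9d
[3] flags=1001 VS?T → r3=0x3c
[4] flags=1001 → (cmp)
[5] flags=1001 NE?T → r5=0xbb
[6] flags=1001 VC?F → skip
[7] flags=1001 LE?F → skip
[8] flags=1010 → (cmp)
[9] flags=1010 HI?T → r4=0x5f
[10] flags=1010 LT?T → r5=0xc6
[11] flags=1010 HI?T → r3=0x49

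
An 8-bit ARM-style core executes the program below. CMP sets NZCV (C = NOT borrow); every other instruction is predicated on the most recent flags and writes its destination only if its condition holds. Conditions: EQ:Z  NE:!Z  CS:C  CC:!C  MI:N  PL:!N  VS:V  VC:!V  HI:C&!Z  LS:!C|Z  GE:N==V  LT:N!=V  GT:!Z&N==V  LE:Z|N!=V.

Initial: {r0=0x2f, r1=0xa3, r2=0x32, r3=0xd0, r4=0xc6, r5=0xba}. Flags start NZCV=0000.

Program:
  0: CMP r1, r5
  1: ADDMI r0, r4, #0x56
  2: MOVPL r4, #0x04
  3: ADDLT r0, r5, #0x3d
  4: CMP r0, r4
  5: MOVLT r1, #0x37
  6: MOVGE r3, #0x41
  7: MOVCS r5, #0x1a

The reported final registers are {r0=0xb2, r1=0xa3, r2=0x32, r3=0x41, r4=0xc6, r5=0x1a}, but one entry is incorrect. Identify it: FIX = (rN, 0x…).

[0] flags=1000 → (cmp)
[1] flags=1000 MI?T → r0=0x1c
[2] flags=1000 PL?F → skip
[3] flags=1000 LT?T → r0=0xf7
[4] flags=0010 → (cmp)
[5] flags=0010 LT?F → skip
[6] flags=0010 GE?T → r3=0x41
[7] flags=0010 CS?T → r5=0x1a

FIX = (r0, 0xf7)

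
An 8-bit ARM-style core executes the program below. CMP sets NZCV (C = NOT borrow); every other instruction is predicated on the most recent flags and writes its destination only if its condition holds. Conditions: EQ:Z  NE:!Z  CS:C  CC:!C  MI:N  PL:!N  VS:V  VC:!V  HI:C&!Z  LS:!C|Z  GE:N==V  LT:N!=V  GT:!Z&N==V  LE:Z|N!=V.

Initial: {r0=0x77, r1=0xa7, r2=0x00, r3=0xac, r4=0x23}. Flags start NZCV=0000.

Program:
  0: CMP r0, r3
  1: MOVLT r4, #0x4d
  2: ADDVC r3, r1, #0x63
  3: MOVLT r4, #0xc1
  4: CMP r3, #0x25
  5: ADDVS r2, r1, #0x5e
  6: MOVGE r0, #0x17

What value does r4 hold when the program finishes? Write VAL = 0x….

VAL = 0x23

0: ✓ CMP  NZCV=1001
1: · MOVLT
2: · ADDVC
3: · MOVLT
4: ✓ CMP  NZCV=1010
5: · ADDVS
6: · MOVGE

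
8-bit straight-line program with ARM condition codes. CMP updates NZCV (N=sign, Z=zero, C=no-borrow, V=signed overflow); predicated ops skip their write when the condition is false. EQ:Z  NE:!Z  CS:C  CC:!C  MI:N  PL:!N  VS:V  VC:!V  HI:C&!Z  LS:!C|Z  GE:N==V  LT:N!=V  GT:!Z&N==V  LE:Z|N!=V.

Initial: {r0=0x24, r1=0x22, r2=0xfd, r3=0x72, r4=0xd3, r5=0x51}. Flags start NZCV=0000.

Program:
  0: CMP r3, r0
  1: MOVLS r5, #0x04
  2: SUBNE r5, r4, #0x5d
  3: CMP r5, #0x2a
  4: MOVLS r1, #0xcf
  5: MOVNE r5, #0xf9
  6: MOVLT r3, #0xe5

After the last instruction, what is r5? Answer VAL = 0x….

VAL = 0xf9

[0] flags=0010 → (cmp)
[1] flags=0010 LS?F → skip
[2] flags=0010 NE?T → r5=0x76
[3] flags=0010 → (cmp)
[4] flags=0010 LS?F → skip
[5] flags=0010 NE?T → r5=0xf9
[6] flags=0010 LT?F → skip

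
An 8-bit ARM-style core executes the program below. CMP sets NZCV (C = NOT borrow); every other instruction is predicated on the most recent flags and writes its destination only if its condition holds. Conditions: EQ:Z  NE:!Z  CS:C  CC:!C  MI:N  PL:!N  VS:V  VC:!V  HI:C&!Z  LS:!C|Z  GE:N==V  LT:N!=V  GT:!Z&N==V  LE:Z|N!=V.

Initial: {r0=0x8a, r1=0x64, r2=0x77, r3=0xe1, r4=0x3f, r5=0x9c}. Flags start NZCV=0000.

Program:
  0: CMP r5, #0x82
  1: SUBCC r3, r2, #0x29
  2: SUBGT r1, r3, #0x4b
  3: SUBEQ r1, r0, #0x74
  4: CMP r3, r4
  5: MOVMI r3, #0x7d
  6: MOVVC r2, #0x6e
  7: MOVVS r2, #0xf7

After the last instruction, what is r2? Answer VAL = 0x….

0: ✓ CMP  NZCV=0010
1: · SUBCC
2: ✓ SUBGT  r1←0x96
3: · SUBEQ
4: ✓ CMP  NZCV=1010
5: ✓ MOVMI  r3←0x7d
6: ✓ MOVVC  r2←0x6e
7: · MOVVS

VAL = 0x6e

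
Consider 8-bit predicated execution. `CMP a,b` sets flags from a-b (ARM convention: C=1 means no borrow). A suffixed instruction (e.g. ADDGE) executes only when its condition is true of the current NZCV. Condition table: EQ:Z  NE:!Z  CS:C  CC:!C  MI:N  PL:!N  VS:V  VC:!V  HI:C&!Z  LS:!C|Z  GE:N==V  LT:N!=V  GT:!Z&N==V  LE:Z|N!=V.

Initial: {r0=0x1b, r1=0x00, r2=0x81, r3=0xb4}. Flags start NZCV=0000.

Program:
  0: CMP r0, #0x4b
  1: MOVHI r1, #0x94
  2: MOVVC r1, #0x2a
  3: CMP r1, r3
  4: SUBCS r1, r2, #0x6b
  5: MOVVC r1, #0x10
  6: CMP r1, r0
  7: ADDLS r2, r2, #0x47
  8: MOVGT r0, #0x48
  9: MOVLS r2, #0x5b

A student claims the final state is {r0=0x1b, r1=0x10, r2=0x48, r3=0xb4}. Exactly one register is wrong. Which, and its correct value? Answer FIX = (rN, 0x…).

[0] flags=1000 → (cmp)
[1] flags=1000 HI?F → skip
[2] flags=1000 VC?T → r1=0x2a
[3] flags=0000 → (cmp)
[4] flags=0000 CS?F → skip
[5] flags=0000 VC?T → r1=0x10
[6] flags=1000 → (cmp)
[7] flags=1000 LS?T → r2=0xc8
[8] flags=1000 GT?F → skip
[9] flags=1000 LS?T → r2=0x5b

FIX = (r2, 0x5b)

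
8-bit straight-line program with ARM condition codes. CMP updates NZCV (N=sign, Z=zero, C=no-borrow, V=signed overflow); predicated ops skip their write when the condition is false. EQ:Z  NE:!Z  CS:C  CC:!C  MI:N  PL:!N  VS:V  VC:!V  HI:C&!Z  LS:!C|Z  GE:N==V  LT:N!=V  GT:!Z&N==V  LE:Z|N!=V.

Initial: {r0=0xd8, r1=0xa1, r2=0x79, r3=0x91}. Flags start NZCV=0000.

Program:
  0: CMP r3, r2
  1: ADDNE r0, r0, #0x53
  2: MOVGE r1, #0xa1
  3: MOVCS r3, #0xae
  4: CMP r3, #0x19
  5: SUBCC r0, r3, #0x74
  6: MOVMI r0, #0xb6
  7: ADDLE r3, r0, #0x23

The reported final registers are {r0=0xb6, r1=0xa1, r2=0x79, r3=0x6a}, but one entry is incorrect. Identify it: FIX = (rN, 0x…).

[0] flags=0011 → (cmp)
[1] flags=0011 NE?T → r0=0x2b
[2] flags=0011 GE?F → skip
[3] flags=0011 CS?T → r3=0xae
[4] flags=1010 → (cmp)
[5] flags=1010 CC?F → skip
[6] flags=1010 MI?T → r0=0xb6
[7] flags=1010 LE?T → r3=0xd9

FIX = (r3, 0xd9)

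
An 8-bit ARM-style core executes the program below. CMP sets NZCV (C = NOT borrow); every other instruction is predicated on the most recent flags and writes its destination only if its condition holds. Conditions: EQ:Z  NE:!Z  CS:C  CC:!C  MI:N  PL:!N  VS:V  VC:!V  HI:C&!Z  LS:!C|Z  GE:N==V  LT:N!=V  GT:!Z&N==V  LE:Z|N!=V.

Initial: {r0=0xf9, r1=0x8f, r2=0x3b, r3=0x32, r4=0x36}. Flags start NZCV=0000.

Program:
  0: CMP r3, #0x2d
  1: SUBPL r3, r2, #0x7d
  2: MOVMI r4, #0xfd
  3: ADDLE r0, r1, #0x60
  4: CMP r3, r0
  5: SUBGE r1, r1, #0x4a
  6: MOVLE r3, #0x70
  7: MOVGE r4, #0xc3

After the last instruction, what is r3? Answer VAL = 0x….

0: ✓ CMP  NZCV=0010
1: ✓ SUBPL  r3←0xbe
2: · MOVMI
3: · ADDLE
4: ✓ CMP  NZCV=1000
5: · SUBGE
6: ✓ MOVLE  r3←0x70
7: · MOVGE

VAL = 0x70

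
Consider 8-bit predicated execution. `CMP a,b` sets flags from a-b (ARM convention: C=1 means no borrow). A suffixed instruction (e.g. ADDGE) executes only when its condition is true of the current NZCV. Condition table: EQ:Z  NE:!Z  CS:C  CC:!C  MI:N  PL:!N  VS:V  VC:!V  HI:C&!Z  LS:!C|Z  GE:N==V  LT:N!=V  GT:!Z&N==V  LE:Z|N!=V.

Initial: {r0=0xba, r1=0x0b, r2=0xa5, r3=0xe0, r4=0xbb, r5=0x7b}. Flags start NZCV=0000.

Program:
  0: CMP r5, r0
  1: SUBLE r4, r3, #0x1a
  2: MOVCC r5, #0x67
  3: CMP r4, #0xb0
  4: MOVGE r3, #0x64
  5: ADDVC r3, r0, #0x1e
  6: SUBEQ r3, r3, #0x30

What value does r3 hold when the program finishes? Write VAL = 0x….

VAL = 0xd8

[0] flags=1001 → (cmp)
[1] flags=1001 LE?F → skip
[2] flags=1001 CC?T → r5=0x67
[3] flags=0010 → (cmp)
[4] flags=0010 GE?T → r3=0x64
[5] flags=0010 VC?T → r3=0xd8
[6] flags=0010 EQ?F → skip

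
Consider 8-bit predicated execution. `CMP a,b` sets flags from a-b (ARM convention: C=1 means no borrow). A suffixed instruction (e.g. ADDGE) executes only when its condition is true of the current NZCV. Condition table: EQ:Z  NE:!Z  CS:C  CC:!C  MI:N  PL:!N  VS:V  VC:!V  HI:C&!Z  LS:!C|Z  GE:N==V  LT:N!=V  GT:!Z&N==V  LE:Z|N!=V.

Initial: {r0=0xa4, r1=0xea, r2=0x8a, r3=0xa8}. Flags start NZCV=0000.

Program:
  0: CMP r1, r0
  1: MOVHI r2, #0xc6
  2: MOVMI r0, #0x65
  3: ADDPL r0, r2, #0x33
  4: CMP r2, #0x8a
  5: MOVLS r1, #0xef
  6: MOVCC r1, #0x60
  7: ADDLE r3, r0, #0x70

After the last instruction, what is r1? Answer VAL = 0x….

VAL = 0xea

0: ✓ CMP  NZCV=0010
1: ✓ MOVHI  r2←0xc6
2: · MOVMI
3: ✓ ADDPL  r0←0xf9
4: ✓ CMP  NZCV=0010
5: · MOVLS
6: · MOVCC
7: · ADDLE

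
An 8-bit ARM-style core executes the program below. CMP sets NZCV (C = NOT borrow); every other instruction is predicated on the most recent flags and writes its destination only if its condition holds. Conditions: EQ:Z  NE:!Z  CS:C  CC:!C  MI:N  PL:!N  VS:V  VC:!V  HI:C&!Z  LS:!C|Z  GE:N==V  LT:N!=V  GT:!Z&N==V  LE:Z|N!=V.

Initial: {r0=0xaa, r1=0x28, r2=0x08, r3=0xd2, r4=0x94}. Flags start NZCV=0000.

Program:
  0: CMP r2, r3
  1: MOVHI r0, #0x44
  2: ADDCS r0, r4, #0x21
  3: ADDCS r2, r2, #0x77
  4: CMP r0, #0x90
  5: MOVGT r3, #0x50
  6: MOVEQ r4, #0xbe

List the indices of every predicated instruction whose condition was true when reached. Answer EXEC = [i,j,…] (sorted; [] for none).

[0] flags=0000 → (cmp)
[1] flags=0000 HI?F → skip
[2] flags=0000 CS?F → skip
[3] flags=0000 CS?F → skip
[4] flags=0010 → (cmp)
[5] flags=0010 GT?T → r3=0x50
[6] flags=0010 EQ?F → skip

EXEC = [5]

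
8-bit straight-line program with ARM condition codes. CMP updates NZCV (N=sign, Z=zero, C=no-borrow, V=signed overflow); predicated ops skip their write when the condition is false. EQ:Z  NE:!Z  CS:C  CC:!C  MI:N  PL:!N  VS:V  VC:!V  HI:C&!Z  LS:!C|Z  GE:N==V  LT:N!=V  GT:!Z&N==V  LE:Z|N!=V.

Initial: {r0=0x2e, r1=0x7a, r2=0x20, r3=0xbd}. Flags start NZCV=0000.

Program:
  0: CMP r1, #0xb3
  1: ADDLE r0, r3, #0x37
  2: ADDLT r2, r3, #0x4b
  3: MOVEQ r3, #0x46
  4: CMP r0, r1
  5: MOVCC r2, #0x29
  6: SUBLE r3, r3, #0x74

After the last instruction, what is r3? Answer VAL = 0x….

VAL = 0x49

[0] flags=1001 → (cmp)
[1] flags=1001 LE?F → skip
[2] flags=1001 LT?F → skip
[3] flags=1001 EQ?F → skip
[4] flags=1000 → (cmp)
[5] flags=1000 CC?T → r2=0x29
[6] flags=1000 LE?T → r3=0x49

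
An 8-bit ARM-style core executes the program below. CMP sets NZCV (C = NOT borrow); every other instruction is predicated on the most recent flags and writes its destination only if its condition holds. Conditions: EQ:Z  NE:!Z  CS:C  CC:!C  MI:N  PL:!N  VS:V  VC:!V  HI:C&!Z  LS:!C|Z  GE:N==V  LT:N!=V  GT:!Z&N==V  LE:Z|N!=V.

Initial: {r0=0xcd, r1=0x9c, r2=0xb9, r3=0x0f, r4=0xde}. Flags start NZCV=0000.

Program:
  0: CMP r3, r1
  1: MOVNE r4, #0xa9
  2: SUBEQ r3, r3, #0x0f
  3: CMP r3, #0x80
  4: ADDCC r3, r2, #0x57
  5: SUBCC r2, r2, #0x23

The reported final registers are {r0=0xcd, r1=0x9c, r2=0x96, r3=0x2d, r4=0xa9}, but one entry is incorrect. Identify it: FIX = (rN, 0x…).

FIX = (r3, 0x10)

[0] flags=0000 → (cmp)
[1] flags=0000 NE?T → r4=0xa9
[2] flags=0000 EQ?F → skip
[3] flags=1001 → (cmp)
[4] flags=1001 CC?T → r3=0x10
[5] flags=1001 CC?T → r2=0x96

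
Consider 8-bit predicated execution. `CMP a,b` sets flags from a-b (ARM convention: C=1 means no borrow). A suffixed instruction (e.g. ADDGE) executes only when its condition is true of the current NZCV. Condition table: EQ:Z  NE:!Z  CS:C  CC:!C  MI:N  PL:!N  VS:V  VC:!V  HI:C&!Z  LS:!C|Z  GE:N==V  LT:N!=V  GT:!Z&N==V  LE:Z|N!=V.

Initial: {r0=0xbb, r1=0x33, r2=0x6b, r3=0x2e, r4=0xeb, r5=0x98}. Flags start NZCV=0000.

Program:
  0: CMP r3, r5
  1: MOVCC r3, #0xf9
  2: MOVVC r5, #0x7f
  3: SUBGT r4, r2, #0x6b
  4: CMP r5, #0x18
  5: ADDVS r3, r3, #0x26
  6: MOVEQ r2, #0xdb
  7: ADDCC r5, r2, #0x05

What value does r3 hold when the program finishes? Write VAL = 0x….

0: ✓ CMP  NZCV=1001
1: ✓ MOVCC  r3←0xf9
2: · MOVVC
3: ✓ SUBGT  r4←0x00
4: ✓ CMP  NZCV=1010
5: · ADDVS
6: · MOVEQ
7: · ADDCC

VAL = 0xf9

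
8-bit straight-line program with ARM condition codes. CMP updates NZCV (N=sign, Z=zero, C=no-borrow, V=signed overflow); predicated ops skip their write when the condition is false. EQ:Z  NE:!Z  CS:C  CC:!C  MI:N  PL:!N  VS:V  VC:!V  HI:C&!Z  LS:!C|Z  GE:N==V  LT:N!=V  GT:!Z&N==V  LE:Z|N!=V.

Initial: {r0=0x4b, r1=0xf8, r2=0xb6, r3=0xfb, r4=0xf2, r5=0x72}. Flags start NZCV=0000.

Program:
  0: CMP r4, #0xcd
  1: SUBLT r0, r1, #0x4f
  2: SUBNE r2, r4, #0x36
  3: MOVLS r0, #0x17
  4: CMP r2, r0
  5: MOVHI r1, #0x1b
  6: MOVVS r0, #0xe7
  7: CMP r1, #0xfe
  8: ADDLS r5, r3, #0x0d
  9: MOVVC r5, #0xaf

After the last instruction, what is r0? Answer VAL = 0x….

[0] flags=0010 → (cmp)
[1] flags=0010 LT?F → skip
[2] flags=0010 NE?T → r2=0xbc
[3] flags=0010 LS?F → skip
[4] flags=0011 → (cmp)
[5] flags=0011 HI?T → r1=0x1b
[6] flags=0011 VS?T → r0=0xe7
[7] flags=0000 → (cmp)
[8] flags=0000 LS?T → r5=0x08
[9] flags=0000 VC?T → r5=0xaf

VAL = 0xe7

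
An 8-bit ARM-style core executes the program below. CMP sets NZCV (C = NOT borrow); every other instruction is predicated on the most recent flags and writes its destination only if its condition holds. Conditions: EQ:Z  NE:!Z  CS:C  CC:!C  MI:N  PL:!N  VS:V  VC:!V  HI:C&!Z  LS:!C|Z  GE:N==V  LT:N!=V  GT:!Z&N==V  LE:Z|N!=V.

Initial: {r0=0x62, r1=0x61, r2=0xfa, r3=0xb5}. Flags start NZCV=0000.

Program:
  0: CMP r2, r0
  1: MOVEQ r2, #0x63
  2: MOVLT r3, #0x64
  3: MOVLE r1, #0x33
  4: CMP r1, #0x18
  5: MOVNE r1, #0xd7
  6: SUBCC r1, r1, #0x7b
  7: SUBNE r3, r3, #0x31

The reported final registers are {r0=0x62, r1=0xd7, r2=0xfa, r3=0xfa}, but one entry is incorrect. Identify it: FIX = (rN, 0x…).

0: ✓ CMP  NZCV=1010
1: · MOVEQ
2: ✓ MOVLT  r3←0x64
3: ✓ MOVLE  r1←0x33
4: ✓ CMP  NZCV=0010
5: ✓ MOVNE  r1←0xd7
6: · SUBCC
7: ✓ SUBNE  r3←0x33

FIX = (r3, 0x33)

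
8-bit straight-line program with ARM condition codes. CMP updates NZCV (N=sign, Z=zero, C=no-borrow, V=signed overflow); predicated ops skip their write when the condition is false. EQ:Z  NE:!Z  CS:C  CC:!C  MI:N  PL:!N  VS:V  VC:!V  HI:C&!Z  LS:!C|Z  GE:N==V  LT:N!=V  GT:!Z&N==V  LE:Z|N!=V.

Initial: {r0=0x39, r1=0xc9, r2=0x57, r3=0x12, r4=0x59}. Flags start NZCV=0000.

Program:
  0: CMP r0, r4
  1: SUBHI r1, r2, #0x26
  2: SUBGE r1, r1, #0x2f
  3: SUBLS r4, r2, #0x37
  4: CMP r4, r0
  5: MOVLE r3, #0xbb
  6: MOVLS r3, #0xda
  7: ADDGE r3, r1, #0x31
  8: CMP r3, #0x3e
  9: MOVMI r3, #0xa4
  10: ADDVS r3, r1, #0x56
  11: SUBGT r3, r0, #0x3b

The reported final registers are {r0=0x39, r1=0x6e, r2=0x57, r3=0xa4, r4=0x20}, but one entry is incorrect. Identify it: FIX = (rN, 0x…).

FIX = (r1, 0xc9)

[0] flags=1000 → (cmp)
[1] flags=1000 HI?F → skip
[2] flags=1000 GE?F → skip
[3] flags=1000 LS?T → r4=0x20
[4] flags=1000 → (cmp)
[5] flags=1000 LE?T → r3=0xbb
[6] flags=1000 LS?T → r3=0xda
[7] flags=1000 GE?F → skip
[8] flags=1010 → (cmp)
[9] flags=1010 MI?T → r3=0xa4
[10] flags=1010 VS?F → skip
[11] flags=1010 GT?F → skip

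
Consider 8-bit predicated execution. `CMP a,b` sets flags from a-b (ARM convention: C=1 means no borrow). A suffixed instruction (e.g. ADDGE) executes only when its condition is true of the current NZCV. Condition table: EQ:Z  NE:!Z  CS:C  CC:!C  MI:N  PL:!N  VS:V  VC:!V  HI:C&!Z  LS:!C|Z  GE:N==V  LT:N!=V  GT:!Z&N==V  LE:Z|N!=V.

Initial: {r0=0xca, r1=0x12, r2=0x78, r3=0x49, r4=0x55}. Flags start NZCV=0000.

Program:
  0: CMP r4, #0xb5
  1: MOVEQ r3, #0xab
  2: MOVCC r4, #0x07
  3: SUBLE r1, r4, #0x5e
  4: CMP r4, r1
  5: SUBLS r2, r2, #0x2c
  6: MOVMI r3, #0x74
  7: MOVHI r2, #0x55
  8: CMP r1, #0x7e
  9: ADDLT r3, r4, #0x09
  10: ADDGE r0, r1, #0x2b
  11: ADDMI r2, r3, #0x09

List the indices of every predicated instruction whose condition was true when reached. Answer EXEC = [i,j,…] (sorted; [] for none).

[0] flags=1001 → (cmp)
[1] flags=1001 EQ?F → skip
[2] flags=1001 CC?T → r4=0x07
[3] flags=1001 LE?F → skip
[4] flags=1000 → (cmp)
[5] flags=1000 LS?T → r2=0x4c
[6] flags=1000 MI?T → r3=0x74
[7] flags=1000 HI?F → skip
[8] flags=1000 → (cmp)
[9] flags=1000 LT?T → r3=0x10
[10] flags=1000 GE?F → skip
[11] flags=1000 MI?T → r2=0x19

EXEC = [2,5,6,9,11]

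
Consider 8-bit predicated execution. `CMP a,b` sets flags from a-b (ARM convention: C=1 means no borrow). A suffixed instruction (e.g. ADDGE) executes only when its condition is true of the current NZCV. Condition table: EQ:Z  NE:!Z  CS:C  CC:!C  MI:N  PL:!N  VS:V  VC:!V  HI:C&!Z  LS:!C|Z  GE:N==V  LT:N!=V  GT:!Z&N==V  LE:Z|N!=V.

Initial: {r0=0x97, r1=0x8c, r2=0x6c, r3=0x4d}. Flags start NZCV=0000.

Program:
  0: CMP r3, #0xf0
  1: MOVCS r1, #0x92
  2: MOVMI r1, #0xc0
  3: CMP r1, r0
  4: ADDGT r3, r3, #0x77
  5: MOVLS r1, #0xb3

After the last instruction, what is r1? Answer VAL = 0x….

VAL = 0xb3

[0] flags=0000 → (cmp)
[1] flags=0000 CS?F → skip
[2] flags=0000 MI?F → skip
[3] flags=1000 → (cmp)
[4] flags=1000 GT?F → skip
[5] flags=1000 LS?T → r1=0xb3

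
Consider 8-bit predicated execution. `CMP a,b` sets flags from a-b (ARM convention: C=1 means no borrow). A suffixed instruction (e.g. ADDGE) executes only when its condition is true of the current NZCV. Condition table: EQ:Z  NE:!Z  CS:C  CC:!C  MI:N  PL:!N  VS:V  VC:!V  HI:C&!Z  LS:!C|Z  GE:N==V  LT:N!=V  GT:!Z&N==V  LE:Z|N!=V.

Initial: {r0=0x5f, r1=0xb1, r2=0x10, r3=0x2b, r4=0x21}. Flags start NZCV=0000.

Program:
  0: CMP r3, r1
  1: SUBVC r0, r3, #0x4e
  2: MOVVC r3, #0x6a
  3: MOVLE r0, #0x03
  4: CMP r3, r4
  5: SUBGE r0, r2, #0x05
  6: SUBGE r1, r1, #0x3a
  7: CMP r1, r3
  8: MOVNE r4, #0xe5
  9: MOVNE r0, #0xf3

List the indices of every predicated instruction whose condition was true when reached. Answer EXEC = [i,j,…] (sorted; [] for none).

EXEC = [1,2,5,6,8,9]

[0] flags=0000 → (cmp)
[1] flags=0000 VC?T → r0=0xdd
[2] flags=0000 VC?T → r3=0x6a
[3] flags=0000 LE?F → skip
[4] flags=0010 → (cmp)
[5] flags=0010 GE?T → r0=0x0b
[6] flags=0010 GE?T → r1=0x77
[7] flags=0010 → (cmp)
[8] flags=0010 NE?T → r4=0xe5
[9] flags=0010 NE?T → r0=0xf3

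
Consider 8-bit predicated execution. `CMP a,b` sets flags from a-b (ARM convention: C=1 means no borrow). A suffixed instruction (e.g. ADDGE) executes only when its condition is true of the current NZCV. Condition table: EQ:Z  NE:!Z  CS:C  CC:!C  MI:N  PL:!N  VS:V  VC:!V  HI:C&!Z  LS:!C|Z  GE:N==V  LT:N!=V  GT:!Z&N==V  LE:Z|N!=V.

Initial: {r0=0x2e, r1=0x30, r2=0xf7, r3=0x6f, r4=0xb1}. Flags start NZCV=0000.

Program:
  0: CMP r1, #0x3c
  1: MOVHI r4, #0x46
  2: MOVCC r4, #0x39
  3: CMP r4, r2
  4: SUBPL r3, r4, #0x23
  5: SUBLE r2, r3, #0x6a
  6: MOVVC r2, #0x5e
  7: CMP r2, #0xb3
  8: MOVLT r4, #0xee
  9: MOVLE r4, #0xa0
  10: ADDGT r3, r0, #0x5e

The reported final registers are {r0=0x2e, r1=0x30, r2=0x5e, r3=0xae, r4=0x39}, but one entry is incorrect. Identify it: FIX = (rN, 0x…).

0: ✓ CMP  NZCV=1000
1: · MOVHI
2: ✓ MOVCC  r4←0x39
3: ✓ CMP  NZCV=0000
4: ✓ SUBPL  r3←0x16
5: · SUBLE
6: ✓ MOVVC  r2←0x5e
7: ✓ CMP  NZCV=1001
8: · MOVLT
9: · MOVLE
10: ✓ ADDGT  r3←0x8c

FIX = (r3, 0x8c)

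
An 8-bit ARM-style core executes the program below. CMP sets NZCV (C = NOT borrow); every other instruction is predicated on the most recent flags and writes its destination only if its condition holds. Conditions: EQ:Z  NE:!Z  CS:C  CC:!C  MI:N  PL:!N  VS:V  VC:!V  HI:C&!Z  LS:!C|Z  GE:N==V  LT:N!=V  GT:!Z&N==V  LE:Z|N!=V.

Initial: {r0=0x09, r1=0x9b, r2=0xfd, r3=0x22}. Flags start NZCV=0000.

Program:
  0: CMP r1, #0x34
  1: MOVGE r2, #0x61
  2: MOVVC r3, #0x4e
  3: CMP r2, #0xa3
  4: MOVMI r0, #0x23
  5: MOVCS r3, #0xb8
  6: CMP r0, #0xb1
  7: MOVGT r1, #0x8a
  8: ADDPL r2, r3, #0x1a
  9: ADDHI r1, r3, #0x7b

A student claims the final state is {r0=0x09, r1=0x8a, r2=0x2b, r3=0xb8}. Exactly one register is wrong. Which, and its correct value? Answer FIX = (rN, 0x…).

FIX = (r2, 0xd2)

[0] flags=0011 → (cmp)
[1] flags=0011 GE?F → skip
[2] flags=0011 VC?F → skip
[3] flags=0010 → (cmp)
[4] flags=0010 MI?F → skip
[5] flags=0010 CS?T → r3=0xb8
[6] flags=0000 → (cmp)
[7] flags=0000 GT?T → r1=0x8a
[8] flags=0000 PL?T → r2=0xd2
[9] flags=0000 HI?F → skip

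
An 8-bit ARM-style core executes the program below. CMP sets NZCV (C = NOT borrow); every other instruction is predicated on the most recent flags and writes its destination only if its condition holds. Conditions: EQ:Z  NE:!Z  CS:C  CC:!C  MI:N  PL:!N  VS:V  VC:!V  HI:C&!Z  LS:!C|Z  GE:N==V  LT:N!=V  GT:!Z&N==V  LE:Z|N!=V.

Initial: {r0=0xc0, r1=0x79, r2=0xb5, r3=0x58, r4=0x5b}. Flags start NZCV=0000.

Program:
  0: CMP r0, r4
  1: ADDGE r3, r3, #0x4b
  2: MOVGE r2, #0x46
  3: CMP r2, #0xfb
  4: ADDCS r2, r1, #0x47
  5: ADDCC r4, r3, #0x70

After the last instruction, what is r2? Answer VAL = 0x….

[0] flags=0011 → (cmp)
[1] flags=0011 GE?F → skip
[2] flags=0011 GE?F → skip
[3] flags=1000 → (cmp)
[4] flags=1000 CS?F → skip
[5] flags=1000 CC?T → r4=0xc8

VAL = 0xb5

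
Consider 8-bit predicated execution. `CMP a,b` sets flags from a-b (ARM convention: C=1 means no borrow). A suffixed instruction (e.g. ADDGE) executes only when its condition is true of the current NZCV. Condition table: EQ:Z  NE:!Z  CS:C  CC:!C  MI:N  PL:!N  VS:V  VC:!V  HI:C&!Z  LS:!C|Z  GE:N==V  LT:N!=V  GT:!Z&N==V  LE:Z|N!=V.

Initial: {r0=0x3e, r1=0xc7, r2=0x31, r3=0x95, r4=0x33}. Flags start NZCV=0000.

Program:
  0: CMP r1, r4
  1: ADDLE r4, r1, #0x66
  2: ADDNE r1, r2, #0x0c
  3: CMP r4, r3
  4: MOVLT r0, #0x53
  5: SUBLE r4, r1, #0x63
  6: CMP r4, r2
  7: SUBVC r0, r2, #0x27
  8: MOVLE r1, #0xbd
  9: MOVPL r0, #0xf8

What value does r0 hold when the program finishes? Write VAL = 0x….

VAL = 0x0a

0: ✓ CMP  NZCV=1010
1: ✓ ADDLE  r4←0x2d
2: ✓ ADDNE  r1←0x3d
3: ✓ CMP  NZCV=1001
4: · MOVLT
5: · SUBLE
6: ✓ CMP  NZCV=1000
7: ✓ SUBVC  r0←0x0a
8: ✓ MOVLE  r1←0xbd
9: · MOVPL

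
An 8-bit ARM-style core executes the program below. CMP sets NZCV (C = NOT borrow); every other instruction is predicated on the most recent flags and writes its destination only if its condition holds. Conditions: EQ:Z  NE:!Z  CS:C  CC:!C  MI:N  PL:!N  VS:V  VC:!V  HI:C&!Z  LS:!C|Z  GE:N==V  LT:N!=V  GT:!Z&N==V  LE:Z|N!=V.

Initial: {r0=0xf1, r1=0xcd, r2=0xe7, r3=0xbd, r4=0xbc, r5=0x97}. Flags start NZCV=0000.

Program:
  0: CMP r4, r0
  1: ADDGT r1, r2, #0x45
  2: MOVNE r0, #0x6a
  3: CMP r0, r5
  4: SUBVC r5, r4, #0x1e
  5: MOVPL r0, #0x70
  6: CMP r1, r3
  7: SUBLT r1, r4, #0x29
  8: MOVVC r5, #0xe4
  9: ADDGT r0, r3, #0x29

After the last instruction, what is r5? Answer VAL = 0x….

[0] flags=1000 → (cmp)
[1] flags=1000 GT?F → skip
[2] flags=1000 NE?T → r0=0x6a
[3] flags=1001 → (cmp)
[4] flags=1001 VC?F → skip
[5] flags=1001 PL?F → skip
[6] flags=0010 → (cmp)
[7] flags=0010 LT?F → skip
[8] flags=0010 VC?T → r5=0xe4
[9] flags=0010 GT?T → r0=0xe6

VAL = 0xe4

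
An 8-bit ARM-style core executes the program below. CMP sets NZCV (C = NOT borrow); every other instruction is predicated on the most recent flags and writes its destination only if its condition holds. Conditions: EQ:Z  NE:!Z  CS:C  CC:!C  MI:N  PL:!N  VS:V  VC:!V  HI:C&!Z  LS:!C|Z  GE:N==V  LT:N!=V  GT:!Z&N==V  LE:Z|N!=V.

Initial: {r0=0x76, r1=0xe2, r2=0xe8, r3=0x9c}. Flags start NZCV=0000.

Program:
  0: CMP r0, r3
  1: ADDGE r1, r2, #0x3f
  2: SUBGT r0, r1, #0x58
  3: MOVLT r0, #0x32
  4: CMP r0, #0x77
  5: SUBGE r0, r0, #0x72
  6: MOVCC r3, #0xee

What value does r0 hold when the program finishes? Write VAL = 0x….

0: ✓ CMP  NZCV=1001
1: ✓ ADDGE  r1←0x27
2: ✓ SUBGT  r0←0xcf
3: · MOVLT
4: ✓ CMP  NZCV=0011
5: · SUBGE
6: · MOVCC

VAL = 0xcf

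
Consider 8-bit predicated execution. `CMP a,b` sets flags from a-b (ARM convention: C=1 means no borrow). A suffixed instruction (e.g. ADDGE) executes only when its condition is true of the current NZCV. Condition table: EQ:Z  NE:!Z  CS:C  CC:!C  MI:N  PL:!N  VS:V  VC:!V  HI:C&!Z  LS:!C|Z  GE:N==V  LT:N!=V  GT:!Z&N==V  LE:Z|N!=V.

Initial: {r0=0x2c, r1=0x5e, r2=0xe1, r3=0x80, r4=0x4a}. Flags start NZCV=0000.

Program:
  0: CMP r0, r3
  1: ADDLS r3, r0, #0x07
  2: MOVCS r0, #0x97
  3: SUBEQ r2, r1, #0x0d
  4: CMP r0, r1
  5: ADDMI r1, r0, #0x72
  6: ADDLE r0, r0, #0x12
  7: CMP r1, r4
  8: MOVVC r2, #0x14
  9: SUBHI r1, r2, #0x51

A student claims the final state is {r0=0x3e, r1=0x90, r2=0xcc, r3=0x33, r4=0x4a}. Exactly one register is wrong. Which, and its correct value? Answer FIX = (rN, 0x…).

[0] flags=1001 → (cmp)
[1] flags=1001 LS?T → r3=0x33
[2] flags=1001 CS?F → skip
[3] flags=1001 EQ?F → skip
[4] flags=1000 → (cmp)
[5] flags=1000 MI?T → r1=0x9e
[6] flags=1000 LE?T → r0=0x3e
[7] flags=0011 → (cmp)
[8] flags=0011 VC?F → skip
[9] flags=0011 HI?T → r1=0x90

FIX = (r2, 0xe1)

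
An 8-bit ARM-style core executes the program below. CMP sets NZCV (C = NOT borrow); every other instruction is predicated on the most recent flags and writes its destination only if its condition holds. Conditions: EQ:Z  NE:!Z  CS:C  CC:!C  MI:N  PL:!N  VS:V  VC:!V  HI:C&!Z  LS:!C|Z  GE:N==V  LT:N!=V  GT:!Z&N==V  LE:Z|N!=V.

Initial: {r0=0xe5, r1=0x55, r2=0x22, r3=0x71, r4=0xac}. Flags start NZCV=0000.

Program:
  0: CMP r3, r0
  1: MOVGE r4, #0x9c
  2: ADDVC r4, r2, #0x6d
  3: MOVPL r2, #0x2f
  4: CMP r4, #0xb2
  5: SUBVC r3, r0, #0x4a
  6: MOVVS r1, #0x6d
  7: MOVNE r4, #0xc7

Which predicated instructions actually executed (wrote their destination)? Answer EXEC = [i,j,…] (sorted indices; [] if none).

[0] flags=1001 → (cmp)
[1] flags=1001 GE?T → r4=0x9c
[2] flags=1001 VC?F → skip
[3] flags=1001 PL?F → skip
[4] flags=1000 → (cmp)
[5] flags=1000 VC?T → r3=0x9b
[6] flags=1000 VS?F → skip
[7] flags=1000 NE?T → r4=0xc7

EXEC = [1,5,7]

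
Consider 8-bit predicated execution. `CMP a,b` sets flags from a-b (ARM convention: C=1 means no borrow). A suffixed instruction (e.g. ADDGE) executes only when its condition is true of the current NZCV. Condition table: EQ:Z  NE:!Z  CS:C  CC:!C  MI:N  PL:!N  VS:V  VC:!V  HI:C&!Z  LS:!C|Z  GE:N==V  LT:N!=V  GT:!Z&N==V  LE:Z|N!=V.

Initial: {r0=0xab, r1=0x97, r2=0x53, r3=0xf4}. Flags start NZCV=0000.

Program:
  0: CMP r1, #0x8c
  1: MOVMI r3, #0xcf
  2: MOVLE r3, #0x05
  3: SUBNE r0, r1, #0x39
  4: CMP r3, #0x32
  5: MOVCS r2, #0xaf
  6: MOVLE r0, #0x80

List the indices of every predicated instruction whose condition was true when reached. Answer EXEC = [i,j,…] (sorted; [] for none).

0: ✓ CMP  NZCV=0010
1: · MOVMI
2: · MOVLE
3: ✓ SUBNE  r0←0x5e
4: ✓ CMP  NZCV=1010
5: ✓ MOVCS  r2←0xaf
6: ✓ MOVLE  r0←0x80

EXEC = [3,5,6]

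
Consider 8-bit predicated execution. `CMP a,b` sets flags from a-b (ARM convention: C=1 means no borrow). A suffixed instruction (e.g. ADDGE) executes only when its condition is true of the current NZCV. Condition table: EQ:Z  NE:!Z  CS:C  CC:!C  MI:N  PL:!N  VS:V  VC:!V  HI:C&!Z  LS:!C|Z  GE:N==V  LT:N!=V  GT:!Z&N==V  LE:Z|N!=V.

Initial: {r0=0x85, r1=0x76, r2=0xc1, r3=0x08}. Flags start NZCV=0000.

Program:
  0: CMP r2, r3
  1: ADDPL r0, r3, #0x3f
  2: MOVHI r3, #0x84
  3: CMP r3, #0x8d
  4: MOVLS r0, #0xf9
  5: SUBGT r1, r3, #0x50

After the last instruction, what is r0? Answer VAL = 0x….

[0] flags=1010 → (cmp)
[1] flags=1010 PL?F → skip
[2] flags=1010 HI?T → r3=0x84
[3] flags=1000 → (cmp)
[4] flags=1000 LS?T → r0=0xf9
[5] flags=1000 GT?F → skip

VAL = 0xf9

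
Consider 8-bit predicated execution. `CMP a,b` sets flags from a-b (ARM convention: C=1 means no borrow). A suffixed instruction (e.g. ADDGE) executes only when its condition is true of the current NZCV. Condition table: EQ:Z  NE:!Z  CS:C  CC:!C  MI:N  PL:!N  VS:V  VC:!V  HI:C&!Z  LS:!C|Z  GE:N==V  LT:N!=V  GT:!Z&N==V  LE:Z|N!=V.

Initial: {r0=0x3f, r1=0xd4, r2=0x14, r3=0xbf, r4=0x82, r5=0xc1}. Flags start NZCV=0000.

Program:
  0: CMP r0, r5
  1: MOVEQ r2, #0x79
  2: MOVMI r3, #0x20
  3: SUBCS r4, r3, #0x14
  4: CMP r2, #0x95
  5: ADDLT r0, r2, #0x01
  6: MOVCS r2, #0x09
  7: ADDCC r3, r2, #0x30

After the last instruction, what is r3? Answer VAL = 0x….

VAL = 0x44

[0] flags=0000 → (cmp)
[1] flags=0000 EQ?F → skip
[2] flags=0000 MI?F → skip
[3] flags=0000 CS?F → skip
[4] flags=0000 → (cmp)
[5] flags=0000 LT?F → skip
[6] flags=0000 CS?F → skip
[7] flags=0000 CC?T → r3=0x44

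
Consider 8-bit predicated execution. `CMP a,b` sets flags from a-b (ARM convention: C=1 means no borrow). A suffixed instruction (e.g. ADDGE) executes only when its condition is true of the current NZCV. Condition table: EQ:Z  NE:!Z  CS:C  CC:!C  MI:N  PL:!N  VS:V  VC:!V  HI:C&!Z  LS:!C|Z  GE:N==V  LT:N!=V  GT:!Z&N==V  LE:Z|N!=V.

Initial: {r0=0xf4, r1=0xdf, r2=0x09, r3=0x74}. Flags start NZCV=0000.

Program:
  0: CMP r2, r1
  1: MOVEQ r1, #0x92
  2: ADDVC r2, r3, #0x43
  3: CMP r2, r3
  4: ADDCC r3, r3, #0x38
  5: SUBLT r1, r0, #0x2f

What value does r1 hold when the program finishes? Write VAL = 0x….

VAL = 0xc5

[0] flags=0000 → (cmp)
[1] flags=0000 EQ?F → skip
[2] flags=0000 VC?T → r2=0xb7
[3] flags=0011 → (cmp)
[4] flags=0011 CC?F → skip
[5] flags=0011 LT?T → r1=0xc5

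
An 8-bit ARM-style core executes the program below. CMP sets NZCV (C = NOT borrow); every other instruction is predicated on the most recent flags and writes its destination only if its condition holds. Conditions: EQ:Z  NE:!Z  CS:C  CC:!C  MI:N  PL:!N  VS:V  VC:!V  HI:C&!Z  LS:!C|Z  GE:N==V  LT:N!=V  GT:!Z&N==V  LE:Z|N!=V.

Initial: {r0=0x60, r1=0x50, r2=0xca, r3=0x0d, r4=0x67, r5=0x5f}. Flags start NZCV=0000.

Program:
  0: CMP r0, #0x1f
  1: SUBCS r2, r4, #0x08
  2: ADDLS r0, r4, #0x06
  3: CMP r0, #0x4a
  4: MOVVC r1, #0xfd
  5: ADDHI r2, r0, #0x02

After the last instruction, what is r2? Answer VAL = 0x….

[0] flags=0010 → (cmp)
[1] flags=0010 CS?T → r2=0x5f
[2] flags=0010 LS?F → skip
[3] flags=0010 → (cmp)
[4] flags=0010 VC?T → r1=0xfd
[5] flags=0010 HI?T → r2=0x62

VAL = 0x62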